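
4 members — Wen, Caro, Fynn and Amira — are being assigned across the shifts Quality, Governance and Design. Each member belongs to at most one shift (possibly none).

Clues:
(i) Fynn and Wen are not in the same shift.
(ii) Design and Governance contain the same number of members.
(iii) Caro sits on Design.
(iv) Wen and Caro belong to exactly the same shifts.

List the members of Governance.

Governance = {Amira, Fynn}

From (iii): Caro ∈ Design.
(iv): Wen matches Caro: Wen ∉ Quality.
(iv): Wen matches Caro: Wen ∉ Governance.
(iv): Wen matches Caro: Wen ∈ Design.
(i): Fynn ∉ Design.
Suppose Fynn ∉ Governance: no assignment then satisfies all the clues, so Fynn ∈ Governance.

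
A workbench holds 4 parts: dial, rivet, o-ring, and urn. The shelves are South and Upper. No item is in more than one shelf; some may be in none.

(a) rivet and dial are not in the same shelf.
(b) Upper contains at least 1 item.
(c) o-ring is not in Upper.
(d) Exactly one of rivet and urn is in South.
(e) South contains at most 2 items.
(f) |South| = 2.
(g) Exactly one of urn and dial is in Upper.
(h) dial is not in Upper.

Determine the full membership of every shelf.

From (c): o-ring ∉ Upper.
From (h): dial ∉ Upper.
(g) (exactly one): urn ∈ Upper.
(d) (exactly one): rivet ∈ South.
(a): dial ∉ South.
(f): only 2 candidates remain for South, so all are in.

South = {o-ring, rivet}; Upper = {urn}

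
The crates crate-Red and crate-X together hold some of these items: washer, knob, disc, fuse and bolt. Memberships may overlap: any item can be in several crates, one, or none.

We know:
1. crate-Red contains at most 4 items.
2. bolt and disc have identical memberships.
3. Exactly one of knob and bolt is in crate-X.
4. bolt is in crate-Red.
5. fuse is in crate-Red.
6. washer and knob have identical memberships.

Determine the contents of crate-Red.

crate-Red = {bolt, disc, fuse}

From (4): bolt ∈ crate-Red.
From (5): fuse ∈ crate-Red.
(2): disc matches bolt: disc ∈ crate-Red.
Suppose washer ∈ crate-Red: no assignment then satisfies all the clues, so washer ∉ crate-Red.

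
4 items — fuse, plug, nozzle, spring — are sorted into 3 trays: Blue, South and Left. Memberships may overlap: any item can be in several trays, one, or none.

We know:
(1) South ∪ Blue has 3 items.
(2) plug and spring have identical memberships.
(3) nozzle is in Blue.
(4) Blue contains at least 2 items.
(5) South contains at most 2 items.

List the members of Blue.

Blue = {nozzle, plug, spring}

From (3): nozzle ∈ Blue.
Suppose fuse ∈ Blue: no assignment then satisfies all the clues, so fuse ∉ Blue.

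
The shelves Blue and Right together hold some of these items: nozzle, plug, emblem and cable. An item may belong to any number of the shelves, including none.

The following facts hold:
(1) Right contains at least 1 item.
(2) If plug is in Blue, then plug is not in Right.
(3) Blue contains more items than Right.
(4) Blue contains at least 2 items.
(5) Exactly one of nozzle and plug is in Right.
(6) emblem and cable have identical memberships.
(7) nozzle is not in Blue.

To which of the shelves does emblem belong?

emblem: Blue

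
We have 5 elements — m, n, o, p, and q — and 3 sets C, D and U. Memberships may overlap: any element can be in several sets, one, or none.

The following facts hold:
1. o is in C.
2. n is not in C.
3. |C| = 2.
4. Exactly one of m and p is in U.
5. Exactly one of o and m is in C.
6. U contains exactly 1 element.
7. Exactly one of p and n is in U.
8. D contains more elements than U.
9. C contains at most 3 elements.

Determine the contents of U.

U = {p}

From (1): o ∈ C.
From (2): n ∉ C.
(5) (exactly one): m ∉ C.
Suppose m ∈ U: no assignment then satisfies all the clues, so m ∉ U.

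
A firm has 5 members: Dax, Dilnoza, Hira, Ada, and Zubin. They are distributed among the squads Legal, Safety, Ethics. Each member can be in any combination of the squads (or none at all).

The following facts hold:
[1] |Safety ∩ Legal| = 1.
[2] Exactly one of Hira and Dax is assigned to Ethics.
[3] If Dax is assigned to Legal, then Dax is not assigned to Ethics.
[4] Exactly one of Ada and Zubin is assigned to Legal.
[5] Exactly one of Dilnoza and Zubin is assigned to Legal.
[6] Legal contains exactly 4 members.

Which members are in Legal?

Legal = {Ada, Dax, Dilnoza, Hira}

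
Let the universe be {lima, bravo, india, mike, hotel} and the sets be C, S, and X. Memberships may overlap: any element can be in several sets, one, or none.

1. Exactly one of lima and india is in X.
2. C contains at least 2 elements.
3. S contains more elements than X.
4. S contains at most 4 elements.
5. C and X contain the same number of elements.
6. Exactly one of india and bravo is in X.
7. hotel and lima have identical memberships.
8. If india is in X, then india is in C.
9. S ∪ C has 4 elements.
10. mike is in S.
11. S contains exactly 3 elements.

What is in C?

C = {india, mike}

From (10): mike ∈ S.
Suppose lima ∈ C: no assignment then satisfies all the clues, so lima ∉ C.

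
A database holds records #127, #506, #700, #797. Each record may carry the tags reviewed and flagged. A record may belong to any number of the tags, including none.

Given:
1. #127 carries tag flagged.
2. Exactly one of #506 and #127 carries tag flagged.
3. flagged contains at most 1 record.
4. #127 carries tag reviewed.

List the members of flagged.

flagged = {#127}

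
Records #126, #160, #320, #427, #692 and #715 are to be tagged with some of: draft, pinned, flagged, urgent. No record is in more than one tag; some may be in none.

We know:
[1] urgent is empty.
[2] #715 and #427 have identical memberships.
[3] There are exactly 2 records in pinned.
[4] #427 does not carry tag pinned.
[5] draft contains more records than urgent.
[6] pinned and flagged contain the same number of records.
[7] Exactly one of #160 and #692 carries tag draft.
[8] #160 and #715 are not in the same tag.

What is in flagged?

From (4): #427 ∉ pinned.
(1): urgent already has 0, so the rest are out.
(2): #715 matches #427: #715 ∉ pinned.
Suppose #126 ∈ flagged: no assignment then satisfies all the clues, so #126 ∉ flagged.

flagged = {#427, #715}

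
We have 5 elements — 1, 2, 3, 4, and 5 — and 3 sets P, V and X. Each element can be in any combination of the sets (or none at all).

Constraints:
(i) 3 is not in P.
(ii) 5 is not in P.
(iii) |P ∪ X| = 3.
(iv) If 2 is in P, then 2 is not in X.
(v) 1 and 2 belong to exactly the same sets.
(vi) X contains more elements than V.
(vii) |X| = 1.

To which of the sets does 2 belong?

From (i): 3 ∉ P.
From (ii): 5 ∉ P.
Suppose 2 ∉ P: no assignment then satisfies all the clues, so 2 ∈ P.

2: P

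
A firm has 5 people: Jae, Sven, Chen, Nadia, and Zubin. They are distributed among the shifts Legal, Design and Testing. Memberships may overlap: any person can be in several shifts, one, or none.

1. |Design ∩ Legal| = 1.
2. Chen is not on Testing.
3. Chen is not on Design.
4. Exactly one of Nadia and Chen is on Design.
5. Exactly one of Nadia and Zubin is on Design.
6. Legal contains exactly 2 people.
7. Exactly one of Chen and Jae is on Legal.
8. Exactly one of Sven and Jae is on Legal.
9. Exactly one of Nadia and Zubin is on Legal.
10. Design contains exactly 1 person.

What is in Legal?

From (2): Chen ∉ Testing.
From (3): Chen ∉ Design.
(4) (exactly one): Nadia ∈ Design.
(5) (exactly one): Zubin ∉ Design.
(10): Design already has 1, so the rest are out.
Suppose Jae ∉ Legal: no assignment then satisfies all the clues, so Jae ∈ Legal.

Legal = {Jae, Nadia}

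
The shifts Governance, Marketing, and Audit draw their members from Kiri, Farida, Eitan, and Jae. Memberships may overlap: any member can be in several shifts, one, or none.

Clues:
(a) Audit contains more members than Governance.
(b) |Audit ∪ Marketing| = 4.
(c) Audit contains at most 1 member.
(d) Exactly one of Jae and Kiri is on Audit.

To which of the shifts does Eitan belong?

Eitan: Marketing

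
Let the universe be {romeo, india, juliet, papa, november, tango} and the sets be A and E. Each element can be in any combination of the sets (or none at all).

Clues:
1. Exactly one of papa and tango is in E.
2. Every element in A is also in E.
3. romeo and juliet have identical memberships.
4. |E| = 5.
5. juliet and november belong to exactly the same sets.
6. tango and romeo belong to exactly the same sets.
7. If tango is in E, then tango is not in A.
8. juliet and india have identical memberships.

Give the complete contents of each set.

A = {}; E = {india, juliet, november, romeo, tango}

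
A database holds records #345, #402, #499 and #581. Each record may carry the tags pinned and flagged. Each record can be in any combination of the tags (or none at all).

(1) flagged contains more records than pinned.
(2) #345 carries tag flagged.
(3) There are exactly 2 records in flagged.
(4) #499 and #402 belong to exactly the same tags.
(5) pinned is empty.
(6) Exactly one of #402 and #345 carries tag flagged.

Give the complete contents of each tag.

pinned = {}; flagged = {#345, #581}

From (2): #345 ∈ flagged.
(5): pinned already has 0, so the rest are out.
(6) (exactly one): #402 ∉ flagged.
(4): #499 matches #402: #499 ∉ flagged.
(3): only 2 candidates remain for flagged, so all are in.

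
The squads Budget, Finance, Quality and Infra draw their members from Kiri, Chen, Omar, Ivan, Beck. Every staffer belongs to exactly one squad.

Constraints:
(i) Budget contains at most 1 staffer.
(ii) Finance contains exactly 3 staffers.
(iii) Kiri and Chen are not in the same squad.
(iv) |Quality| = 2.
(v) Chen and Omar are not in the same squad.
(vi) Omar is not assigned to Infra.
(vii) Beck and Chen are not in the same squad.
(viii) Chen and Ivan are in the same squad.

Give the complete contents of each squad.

Budget = {}; Finance = {Beck, Kiri, Omar}; Quality = {Chen, Ivan}; Infra = {}

From (vi): Omar ∉ Infra.
Suppose Kiri ∈ Budget: no assignment then satisfies all the clues, so Kiri ∉ Budget.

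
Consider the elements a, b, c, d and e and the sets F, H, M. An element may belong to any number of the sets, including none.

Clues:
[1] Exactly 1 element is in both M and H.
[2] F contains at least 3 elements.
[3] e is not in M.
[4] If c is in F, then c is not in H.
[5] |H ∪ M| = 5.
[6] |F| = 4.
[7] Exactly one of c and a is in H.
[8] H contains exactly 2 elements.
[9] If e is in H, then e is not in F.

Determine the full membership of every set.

From (3): e ∉ M.
Suppose a ∉ F: no assignment then satisfies all the clues, so a ∈ F.

F = {a, b, c, d}; H = {a, e}; M = {a, b, c, d}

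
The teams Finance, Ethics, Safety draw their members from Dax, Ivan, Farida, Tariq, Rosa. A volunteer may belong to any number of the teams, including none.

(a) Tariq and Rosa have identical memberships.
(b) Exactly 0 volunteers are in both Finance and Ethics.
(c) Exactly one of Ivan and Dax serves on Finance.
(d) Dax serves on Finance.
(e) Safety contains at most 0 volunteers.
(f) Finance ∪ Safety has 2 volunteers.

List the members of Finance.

Finance = {Dax, Farida}

From (d): Dax ∈ Finance.
(c) (exactly one): Ivan ∉ Finance.
(e): Safety already has 0, so the rest are out.
Suppose Farida ∉ Finance: no assignment then satisfies all the clues, so Farida ∈ Finance.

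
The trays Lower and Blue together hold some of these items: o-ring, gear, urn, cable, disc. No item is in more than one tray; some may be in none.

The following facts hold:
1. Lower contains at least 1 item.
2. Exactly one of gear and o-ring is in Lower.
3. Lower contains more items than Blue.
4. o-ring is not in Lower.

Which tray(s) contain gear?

gear: Lower

From (4): o-ring ∉ Lower.
(2) (exactly one): gear ∈ Lower.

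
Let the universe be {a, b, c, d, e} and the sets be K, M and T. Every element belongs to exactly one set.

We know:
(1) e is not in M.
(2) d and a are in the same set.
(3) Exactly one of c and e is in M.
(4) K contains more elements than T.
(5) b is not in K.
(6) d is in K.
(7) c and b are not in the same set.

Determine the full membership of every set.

K = {a, d, e}; M = {c}; T = {b}

From (1): e ∉ M.
From (5): b ∉ K.
From (6): d ∈ K.
(2): a matches d: a ∈ K.
(3) (exactly one): c ∈ M.
(7): b ∉ M.
Only one set left: b ∈ T.
Suppose e ∉ K: no assignment then satisfies all the clues, so e ∈ K.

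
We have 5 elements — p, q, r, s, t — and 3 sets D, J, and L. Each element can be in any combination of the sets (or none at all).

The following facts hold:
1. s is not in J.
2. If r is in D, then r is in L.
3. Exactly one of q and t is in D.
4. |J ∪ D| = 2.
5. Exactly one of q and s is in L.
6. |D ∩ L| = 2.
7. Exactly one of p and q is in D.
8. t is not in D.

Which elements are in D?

From (1): s ∉ J.
From (8): t ∉ D.
(3) (exactly one): q ∈ D.
(7) (exactly one): p ∉ D.
Suppose r ∉ D: no assignment then satisfies all the clues, so r ∈ D.

D = {q, r}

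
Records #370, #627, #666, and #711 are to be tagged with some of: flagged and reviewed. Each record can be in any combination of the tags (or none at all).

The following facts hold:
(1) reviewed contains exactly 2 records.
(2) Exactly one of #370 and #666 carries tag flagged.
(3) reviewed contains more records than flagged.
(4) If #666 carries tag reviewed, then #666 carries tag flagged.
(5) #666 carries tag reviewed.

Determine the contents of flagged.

From (5): #666 ∈ reviewed.
(4): #666 ∈ flagged.
(2) (exactly one): #370 ∉ flagged.
Suppose #627 ∈ flagged: no assignment then satisfies all the clues, so #627 ∉ flagged.

flagged = {#666}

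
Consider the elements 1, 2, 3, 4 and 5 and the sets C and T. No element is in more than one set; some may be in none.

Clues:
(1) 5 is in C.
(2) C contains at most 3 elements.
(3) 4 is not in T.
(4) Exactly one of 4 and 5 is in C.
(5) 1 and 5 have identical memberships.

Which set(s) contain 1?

From (1): 5 ∈ C.
From (3): 4 ∉ T.
(4) (exactly one): 4 ∉ C.
(5): 1 matches 5: 1 ∈ C.

1: C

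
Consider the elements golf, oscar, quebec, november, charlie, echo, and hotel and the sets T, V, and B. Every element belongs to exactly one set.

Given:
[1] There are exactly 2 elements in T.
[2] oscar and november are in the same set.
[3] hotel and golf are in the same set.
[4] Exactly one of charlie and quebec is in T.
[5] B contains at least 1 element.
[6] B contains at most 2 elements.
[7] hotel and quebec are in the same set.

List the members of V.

V = {golf, hotel, quebec}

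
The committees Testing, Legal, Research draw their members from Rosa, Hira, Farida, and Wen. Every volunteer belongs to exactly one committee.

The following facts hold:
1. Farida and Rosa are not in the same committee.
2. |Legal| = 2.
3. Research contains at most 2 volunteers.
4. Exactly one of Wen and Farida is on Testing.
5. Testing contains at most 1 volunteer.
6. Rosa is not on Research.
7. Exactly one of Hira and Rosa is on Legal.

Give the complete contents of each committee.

Testing = {Farida}; Legal = {Rosa, Wen}; Research = {Hira}

From (6): Rosa ∉ Research.
Suppose Rosa ∈ Testing: no assignment then satisfies all the clues, so Rosa ∉ Testing.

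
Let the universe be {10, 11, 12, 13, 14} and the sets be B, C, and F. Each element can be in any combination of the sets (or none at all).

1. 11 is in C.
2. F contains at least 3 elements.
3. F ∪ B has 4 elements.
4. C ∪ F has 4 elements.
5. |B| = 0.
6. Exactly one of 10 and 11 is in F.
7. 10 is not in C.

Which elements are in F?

F = {11, 12, 13, 14}

From (1): 11 ∈ C.
From (7): 10 ∉ C.
(5): B already has 0, so the rest are out.
Suppose 10 ∈ F: no assignment then satisfies all the clues, so 10 ∉ F.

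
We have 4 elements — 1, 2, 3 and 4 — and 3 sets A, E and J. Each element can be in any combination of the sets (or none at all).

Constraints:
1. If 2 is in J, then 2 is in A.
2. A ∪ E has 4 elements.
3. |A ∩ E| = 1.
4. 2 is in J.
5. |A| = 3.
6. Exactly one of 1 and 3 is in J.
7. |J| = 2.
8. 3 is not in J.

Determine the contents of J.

From (4): 2 ∈ J.
From (8): 3 ∉ J.
(1): 2 ∈ A.
(6) (exactly one): 1 ∈ J.
(7): J already has 2, so the rest are out.

J = {1, 2}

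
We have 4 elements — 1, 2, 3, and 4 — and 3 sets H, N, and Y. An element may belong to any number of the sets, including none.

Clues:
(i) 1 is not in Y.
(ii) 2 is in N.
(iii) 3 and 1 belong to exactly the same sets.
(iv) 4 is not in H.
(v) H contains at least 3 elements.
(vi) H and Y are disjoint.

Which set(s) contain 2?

2: H, N

From (i): 1 ∉ Y.
From (ii): 2 ∈ N.
From (iv): 4 ∉ H.
(iii): 3 matches 1: 3 ∉ Y.
(v): only 3 candidates remain for H, so all are in.
(vi) (disjoint): 2 ∉ Y.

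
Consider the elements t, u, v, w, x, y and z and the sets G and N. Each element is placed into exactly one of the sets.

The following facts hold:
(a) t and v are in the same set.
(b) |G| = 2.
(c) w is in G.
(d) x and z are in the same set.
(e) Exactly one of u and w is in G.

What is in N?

N = {t, u, v, x, z}

From (c): w ∈ G.
(e) (exactly one): u ∉ G.
Only one set left: u ∈ N.
Suppose t ∉ N: no assignment then satisfies all the clues, so t ∈ N.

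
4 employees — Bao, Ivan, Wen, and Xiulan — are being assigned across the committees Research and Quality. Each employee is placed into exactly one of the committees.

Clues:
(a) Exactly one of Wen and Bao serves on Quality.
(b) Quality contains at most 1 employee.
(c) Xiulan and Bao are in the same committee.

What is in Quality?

Quality = {Wen}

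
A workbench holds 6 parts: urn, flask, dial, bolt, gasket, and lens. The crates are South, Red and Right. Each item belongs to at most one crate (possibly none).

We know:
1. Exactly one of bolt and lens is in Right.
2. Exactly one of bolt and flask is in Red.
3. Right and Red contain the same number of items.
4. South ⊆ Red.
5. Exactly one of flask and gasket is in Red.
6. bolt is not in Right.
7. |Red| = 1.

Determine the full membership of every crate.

South = {}; Red = {flask}; Right = {lens}

From (6): bolt ∉ Right.
(1) (exactly one): lens ∈ Right.
Suppose urn ∈ South: no assignment then satisfies all the clues, so urn ∉ South.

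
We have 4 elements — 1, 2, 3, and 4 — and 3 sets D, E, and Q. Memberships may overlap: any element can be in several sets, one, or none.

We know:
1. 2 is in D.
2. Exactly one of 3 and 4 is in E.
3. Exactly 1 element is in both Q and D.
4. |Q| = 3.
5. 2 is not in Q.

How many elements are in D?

2

From (1): 2 ∈ D.
From (5): 2 ∉ Q.
(4): only 3 candidates remain for Q, so all are in.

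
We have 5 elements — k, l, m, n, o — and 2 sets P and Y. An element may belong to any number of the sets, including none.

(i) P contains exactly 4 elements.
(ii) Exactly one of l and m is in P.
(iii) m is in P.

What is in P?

P = {k, m, n, o}

From (iii): m ∈ P.
(ii) (exactly one): l ∉ P.
(i): only 4 candidates remain for P, so all are in.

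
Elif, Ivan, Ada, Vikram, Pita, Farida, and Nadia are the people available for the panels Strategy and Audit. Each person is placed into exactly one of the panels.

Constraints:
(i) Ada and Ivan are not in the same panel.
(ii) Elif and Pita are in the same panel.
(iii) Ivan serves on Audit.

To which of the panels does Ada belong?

From (iii): Ivan ∈ Audit.
(i): Ada ∉ Audit.
Only one panel left: Ada ∈ Strategy.

Ada: Strategy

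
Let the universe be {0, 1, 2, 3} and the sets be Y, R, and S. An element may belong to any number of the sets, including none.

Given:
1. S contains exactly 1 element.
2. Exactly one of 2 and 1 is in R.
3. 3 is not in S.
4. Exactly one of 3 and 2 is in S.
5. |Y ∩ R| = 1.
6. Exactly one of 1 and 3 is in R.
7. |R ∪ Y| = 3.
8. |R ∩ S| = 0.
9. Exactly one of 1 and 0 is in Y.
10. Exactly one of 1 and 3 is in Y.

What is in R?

R = {0, 1}

From (3): 3 ∉ S.
(4) (exactly one): 2 ∈ S.
(1): S already has 1, so the rest are out.
Suppose 0 ∉ R: no assignment then satisfies all the clues, so 0 ∈ R.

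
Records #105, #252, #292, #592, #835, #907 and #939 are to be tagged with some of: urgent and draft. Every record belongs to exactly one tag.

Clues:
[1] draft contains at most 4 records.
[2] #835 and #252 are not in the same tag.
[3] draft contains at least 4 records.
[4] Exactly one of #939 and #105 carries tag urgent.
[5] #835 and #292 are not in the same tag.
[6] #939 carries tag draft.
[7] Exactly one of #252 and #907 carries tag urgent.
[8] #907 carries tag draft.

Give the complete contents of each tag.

urgent = {#105, #252, #292}; draft = {#592, #835, #907, #939}

From (6): #939 ∈ draft.
From (8): #907 ∈ draft.
(4) (exactly one): #105 ∈ urgent.
(7) (exactly one): #252 ∈ urgent.
(2): #835 ∉ urgent.
Only one tag left: #835 ∈ draft.
(5): #292 ∉ draft.
Only one tag left: #292 ∈ urgent.
(3): only 4 candidates remain for draft, so all are in.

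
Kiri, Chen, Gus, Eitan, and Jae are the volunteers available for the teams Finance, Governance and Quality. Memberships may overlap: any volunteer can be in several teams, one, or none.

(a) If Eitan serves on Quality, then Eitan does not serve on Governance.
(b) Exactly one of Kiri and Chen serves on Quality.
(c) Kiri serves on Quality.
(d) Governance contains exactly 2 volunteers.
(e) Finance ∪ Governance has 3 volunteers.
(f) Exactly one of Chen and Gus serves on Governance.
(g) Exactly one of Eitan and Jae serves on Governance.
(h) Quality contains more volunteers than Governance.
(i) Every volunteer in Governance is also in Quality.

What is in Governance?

Governance = {Gus, Jae}

From (c): Kiri ∈ Quality.
(b) (exactly one): Chen ∉ Quality.
(i) contrapositive: Chen ∉ Governance.
(f) (exactly one): Gus ∈ Governance.
(i) with Gus ∈ Governance: Gus ∈ Quality.
Suppose Kiri ∈ Governance: no assignment then satisfies all the clues, so Kiri ∉ Governance.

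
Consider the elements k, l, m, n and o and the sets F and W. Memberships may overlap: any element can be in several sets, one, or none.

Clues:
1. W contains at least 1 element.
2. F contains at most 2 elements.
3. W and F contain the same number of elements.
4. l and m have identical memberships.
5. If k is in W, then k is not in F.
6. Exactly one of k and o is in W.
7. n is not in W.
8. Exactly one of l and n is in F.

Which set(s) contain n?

From (7): n ∉ W.
Suppose n ∉ F: no assignment then satisfies all the clues, so n ∈ F.

n: F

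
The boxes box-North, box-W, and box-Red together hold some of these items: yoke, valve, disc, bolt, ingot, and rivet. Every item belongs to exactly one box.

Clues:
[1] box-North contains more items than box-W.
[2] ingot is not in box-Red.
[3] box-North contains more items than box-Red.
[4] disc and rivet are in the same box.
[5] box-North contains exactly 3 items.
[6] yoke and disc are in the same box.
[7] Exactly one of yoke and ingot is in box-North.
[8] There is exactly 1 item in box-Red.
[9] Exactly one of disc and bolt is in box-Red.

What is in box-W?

box-W = {ingot, valve}

From (2): ingot ∉ box-Red.
Suppose yoke ∈ box-W: no assignment then satisfies all the clues, so yoke ∉ box-W.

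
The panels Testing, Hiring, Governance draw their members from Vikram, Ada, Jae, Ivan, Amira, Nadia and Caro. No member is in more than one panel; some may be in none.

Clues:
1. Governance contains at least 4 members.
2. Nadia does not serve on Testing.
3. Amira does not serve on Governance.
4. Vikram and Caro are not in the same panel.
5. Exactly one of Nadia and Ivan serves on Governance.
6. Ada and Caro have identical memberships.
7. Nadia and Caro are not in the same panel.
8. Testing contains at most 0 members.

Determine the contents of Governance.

Governance = {Ada, Caro, Ivan, Jae}

From (2): Nadia ∉ Testing.
From (3): Amira ∉ Governance.
(8): Testing already has 0, so the rest are out.
Suppose Vikram ∈ Governance: no assignment then satisfies all the clues, so Vikram ∉ Governance.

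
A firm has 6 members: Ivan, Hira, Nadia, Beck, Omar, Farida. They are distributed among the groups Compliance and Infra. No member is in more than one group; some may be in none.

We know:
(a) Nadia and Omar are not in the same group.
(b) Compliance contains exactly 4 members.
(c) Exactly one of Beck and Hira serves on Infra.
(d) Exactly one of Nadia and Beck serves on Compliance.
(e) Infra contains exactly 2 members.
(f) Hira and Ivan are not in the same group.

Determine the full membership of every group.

Compliance = {Beck, Farida, Ivan, Omar}; Infra = {Hira, Nadia}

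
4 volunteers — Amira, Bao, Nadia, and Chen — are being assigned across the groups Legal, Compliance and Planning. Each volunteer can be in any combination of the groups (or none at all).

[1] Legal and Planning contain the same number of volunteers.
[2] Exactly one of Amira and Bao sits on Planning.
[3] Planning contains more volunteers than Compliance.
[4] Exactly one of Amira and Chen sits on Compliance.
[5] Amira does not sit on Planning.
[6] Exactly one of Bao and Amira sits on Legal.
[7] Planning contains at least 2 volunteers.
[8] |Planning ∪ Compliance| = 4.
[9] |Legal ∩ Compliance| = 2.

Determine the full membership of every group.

Legal = {Amira, Chen, Nadia}; Compliance = {Amira, Nadia}; Planning = {Bao, Chen, Nadia}

From (5): Amira ∉ Planning.
(2) (exactly one): Bao ∈ Planning.
Suppose Amira ∉ Legal: no assignment then satisfies all the clues, so Amira ∈ Legal.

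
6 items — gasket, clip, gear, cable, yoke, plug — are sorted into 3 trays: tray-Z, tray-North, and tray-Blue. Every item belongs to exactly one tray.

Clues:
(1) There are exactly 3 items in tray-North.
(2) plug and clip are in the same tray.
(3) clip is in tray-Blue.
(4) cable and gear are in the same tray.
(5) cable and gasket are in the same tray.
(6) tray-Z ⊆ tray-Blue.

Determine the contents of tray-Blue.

tray-Blue = {clip, plug, yoke}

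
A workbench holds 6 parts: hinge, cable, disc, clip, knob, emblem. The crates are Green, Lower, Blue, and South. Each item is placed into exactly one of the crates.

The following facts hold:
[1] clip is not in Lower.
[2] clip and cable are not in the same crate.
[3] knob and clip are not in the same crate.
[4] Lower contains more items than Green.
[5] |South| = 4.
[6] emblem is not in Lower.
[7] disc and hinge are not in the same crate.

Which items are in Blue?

Blue = {clip}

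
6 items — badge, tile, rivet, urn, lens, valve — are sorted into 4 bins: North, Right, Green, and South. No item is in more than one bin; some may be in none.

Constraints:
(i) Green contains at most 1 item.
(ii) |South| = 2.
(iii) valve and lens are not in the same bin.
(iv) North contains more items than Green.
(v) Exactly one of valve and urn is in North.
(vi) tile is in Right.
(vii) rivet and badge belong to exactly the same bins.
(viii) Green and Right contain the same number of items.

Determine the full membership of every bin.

North = {lens, urn}; Right = {tile}; Green = {valve}; South = {badge, rivet}

From (vi): tile ∈ Right.
Suppose badge ∈ North: no assignment then satisfies all the clues, so badge ∉ North.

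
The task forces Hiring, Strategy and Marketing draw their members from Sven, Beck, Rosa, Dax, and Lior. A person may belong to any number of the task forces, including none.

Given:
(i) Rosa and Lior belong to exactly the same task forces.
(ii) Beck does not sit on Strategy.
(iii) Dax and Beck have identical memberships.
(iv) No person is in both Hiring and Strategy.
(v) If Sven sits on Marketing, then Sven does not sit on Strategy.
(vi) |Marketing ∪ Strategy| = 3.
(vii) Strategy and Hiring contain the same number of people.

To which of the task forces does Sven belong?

Sven: Marketing

From (ii): Beck ∉ Strategy.
(iii): Dax matches Beck: Dax ∉ Strategy.
Suppose Sven ∈ Hiring: no assignment then satisfies all the clues, so Sven ∉ Hiring.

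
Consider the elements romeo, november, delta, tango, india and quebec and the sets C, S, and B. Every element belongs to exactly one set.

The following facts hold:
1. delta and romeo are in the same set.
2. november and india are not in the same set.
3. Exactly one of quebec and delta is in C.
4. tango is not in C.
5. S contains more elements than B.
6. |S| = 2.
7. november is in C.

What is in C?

C = {delta, november, romeo}

From (4): tango ∉ C.
From (7): november ∈ C.
(2): india ∉ C.
Suppose romeo ∉ C: no assignment then satisfies all the clues, so romeo ∈ C.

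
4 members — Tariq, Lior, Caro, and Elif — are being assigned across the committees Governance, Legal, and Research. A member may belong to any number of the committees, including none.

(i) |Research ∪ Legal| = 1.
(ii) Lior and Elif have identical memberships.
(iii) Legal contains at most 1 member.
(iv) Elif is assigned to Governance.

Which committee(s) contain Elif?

Elif: Governance

From (iv): Elif ∈ Governance.
(ii): Lior matches Elif: Lior ∈ Governance.
Suppose Elif ∈ Legal: no assignment then satisfies all the clues, so Elif ∉ Legal.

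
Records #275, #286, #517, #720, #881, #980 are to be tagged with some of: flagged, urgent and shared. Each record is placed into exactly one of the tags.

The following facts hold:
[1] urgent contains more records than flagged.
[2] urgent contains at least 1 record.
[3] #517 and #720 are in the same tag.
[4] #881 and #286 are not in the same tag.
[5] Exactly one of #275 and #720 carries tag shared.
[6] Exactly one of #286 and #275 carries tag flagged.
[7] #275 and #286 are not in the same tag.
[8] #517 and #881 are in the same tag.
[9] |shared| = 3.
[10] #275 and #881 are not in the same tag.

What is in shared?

shared = {#517, #720, #881}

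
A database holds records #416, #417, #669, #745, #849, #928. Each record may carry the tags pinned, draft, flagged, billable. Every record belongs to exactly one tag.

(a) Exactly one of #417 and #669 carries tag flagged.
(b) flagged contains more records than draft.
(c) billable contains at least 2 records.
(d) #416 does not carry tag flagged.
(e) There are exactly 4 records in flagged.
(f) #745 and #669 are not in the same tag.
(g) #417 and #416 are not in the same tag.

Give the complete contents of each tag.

pinned = {}; draft = {}; flagged = {#417, #745, #849, #928}; billable = {#416, #669}

From (d): #416 ∉ flagged.
Suppose #416 ∈ pinned: no assignment then satisfies all the clues, so #416 ∉ pinned.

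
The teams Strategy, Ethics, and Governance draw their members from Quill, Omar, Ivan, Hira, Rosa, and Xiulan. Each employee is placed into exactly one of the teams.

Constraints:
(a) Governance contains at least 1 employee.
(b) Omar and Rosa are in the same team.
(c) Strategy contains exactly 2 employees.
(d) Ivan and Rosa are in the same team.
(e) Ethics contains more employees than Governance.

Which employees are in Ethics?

Ethics = {Ivan, Omar, Rosa}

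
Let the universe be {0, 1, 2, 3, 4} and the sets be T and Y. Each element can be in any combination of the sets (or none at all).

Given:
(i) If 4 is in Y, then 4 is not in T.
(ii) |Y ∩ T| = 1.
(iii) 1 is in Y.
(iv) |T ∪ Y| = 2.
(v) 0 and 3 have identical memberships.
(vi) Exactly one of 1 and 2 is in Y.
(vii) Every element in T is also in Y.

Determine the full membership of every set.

T = {1}; Y = {1, 4}

From (iii): 1 ∈ Y.
(vi) (exactly one): 2 ∉ Y.
(vii) contrapositive: 2 ∉ T.
Suppose 0 ∈ T: no assignment then satisfies all the clues, so 0 ∉ T.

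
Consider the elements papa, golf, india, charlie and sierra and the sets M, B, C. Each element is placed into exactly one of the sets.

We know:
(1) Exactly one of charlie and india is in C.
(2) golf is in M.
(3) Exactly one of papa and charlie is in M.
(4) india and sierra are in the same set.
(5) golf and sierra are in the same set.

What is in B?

From (2): golf ∈ M.
(5): sierra matches golf: sierra ∈ M.
(4): india matches sierra: india ∈ M.
(1) (exactly one): charlie ∈ C.
(3) (exactly one): papa ∈ M.

B = {}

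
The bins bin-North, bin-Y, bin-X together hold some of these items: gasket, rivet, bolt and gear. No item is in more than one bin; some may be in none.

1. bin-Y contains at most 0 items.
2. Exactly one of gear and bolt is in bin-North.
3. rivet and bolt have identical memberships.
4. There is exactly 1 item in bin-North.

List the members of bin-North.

bin-North = {gear}

(1): bin-Y already has 0, so the rest are out.
Suppose gasket ∈ bin-North: no assignment then satisfies all the clues, so gasket ∉ bin-North.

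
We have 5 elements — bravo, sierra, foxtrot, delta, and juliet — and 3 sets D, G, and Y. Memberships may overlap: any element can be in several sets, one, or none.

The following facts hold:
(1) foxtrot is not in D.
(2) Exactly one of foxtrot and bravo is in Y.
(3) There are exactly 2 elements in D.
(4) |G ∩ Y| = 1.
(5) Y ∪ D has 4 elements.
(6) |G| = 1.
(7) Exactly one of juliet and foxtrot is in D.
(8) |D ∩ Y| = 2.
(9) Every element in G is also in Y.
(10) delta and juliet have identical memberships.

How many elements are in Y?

4

From (1): foxtrot ∉ D.
(7) (exactly one): juliet ∈ D.
(10): delta matches juliet: delta ∈ D.
(3): D already has 2, so the rest are out.
Suppose sierra ∉ Y: no assignment then satisfies all the clues, so sierra ∈ Y.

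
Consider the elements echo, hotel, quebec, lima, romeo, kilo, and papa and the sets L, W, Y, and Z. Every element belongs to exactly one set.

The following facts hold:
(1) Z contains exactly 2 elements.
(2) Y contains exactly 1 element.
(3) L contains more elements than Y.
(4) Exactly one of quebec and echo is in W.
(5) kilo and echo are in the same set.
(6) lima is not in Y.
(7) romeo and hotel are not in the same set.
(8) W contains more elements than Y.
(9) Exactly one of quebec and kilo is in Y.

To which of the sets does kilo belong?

kilo: W

From (6): lima ∉ Y.
Suppose kilo ∈ L: no assignment then satisfies all the clues, so kilo ∉ L.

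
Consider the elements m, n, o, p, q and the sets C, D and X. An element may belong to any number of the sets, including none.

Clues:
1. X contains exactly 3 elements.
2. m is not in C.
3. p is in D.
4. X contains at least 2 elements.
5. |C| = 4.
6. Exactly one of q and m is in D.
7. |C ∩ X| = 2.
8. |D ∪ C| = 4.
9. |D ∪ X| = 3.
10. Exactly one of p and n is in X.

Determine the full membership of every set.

C = {n, o, p, q}; D = {p, q}; X = {m, p, q}

From (2): m ∉ C.
From (3): p ∈ D.
(5): only 4 candidates remain for C, so all are in.
Suppose m ∈ D: no assignment then satisfies all the clues, so m ∉ D.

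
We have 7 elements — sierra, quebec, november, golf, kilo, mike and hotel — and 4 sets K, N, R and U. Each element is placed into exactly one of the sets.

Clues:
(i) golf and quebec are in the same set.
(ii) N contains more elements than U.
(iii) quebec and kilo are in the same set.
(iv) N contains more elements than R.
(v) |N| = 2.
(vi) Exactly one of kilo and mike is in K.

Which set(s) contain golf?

golf: K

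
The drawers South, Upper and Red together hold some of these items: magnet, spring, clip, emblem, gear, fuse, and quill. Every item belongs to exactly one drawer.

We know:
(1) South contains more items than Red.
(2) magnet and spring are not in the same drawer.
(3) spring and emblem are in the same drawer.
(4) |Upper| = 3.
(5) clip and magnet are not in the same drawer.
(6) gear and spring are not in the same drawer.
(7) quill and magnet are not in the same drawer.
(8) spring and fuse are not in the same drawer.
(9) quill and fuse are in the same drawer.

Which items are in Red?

Red = {magnet}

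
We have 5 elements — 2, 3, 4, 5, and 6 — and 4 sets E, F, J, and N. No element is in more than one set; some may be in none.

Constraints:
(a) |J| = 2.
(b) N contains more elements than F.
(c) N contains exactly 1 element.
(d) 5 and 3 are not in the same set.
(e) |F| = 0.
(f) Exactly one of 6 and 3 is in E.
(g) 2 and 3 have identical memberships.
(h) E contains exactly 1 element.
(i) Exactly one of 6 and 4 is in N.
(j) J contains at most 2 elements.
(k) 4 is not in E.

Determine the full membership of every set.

E = {6}; F = {}; J = {2, 3}; N = {4}

From (k): 4 ∉ E.
(e): F already has 0, so the rest are out.
Suppose 2 ∈ E: no assignment then satisfies all the clues, so 2 ∉ E.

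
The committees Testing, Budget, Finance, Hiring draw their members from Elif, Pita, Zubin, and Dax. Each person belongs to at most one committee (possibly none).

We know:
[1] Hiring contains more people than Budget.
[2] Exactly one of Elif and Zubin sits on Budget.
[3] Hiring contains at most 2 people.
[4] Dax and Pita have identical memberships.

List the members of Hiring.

Hiring = {Dax, Pita}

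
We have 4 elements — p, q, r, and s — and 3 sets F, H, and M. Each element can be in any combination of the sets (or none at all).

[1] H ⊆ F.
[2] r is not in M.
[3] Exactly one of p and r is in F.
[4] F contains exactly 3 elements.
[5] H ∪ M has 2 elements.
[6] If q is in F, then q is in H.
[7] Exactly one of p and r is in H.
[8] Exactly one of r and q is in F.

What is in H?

H = {p, q}

From (2): r ∉ M.
Suppose p ∉ H: no assignment then satisfies all the clues, so p ∈ H.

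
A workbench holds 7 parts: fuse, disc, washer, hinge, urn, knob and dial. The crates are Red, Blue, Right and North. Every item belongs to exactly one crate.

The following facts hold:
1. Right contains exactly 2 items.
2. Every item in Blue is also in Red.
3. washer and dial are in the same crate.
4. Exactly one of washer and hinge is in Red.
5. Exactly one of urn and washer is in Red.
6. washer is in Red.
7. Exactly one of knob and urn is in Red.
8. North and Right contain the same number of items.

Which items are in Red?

Red = {dial, knob, washer}

From (6): washer ∈ Red.
(3): dial matches washer: dial ∈ Red.
(4) (exactly one): hinge ∉ Red.
(5) (exactly one): urn ∉ Red.
(7) (exactly one): knob ∈ Red.
(2) contrapositive: hinge ∉ Blue.
(2) contrapositive: urn ∉ Blue.
Suppose fuse ∈ Red: no assignment then satisfies all the clues, so fuse ∉ Red.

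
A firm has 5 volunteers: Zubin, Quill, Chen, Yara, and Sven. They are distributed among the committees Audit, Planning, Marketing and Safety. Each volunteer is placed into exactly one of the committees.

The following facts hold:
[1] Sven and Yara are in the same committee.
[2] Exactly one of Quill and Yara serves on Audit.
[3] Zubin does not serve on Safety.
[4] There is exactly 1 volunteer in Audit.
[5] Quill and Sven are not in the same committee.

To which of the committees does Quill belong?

From (3): Zubin ∉ Safety.
Suppose Quill ∉ Audit: no assignment then satisfies all the clues, so Quill ∈ Audit.

Quill: Audit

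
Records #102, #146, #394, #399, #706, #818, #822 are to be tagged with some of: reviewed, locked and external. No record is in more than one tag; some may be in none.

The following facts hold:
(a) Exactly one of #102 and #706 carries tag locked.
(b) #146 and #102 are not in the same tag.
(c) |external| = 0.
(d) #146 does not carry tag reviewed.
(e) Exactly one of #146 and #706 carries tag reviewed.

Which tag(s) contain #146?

#146: none

From (d): #146 ∉ reviewed.
(c): external already has 0, so the rest are out.
(e) (exactly one): #706 ∈ reviewed.
(a) (exactly one): #102 ∈ locked.
(b): #146 ∉ locked.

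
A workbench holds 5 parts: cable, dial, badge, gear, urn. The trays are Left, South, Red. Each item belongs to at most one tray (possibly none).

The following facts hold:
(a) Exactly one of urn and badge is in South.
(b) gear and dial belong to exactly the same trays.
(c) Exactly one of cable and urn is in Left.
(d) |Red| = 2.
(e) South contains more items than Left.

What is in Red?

Red = {dial, gear}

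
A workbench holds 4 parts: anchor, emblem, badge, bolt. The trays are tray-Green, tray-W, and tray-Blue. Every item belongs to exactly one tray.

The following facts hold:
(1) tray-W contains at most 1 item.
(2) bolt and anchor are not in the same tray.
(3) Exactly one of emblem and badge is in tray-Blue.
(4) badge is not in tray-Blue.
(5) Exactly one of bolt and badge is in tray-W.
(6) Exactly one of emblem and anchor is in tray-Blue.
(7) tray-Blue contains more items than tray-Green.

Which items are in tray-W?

tray-W = {badge}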